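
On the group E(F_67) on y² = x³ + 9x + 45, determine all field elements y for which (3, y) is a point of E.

x³ + 9x + 45 = 99 ≡ 32 (mod 67).
32 is a non-residue mod 67; no y exists.

none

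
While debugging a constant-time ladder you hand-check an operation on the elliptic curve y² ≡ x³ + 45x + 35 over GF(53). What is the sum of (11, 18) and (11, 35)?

O

The two points share x = 11 and their y-coordinates satisfy 18 + 35 ≡ 0 (mod 53), so they are inverses. Their sum is O.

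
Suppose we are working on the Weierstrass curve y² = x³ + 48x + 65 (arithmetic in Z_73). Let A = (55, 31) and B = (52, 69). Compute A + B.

(21, 25)

(55, 31) + (52, 69). λ = (69 - 31)/(52 - 55) ≡ 38/70 mod 73. 70⁻¹ ≡ 24 (mod 73) since 70·24 = 1680 ≡ 1, so λ ≡ 36.
  x = λ² - 55 - 52 = 1296 - 107 ≡ 21; y = λ·(55 - 21) - 31 ≡ 25. → (21, 25)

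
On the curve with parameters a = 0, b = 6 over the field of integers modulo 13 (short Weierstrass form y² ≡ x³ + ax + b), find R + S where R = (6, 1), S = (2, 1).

(6, 1) + (2, 1). λ = (1 - 1)/(2 - 6) ≡ 0/9 mod 13. 9⁻¹ ≡ 3 (mod 13), so λ ≡ 0.
  x = λ² - 6 - 2 = 0 - 8 ≡ 5; y = λ·(6 - 5) - 1 ≡ 12. → (5, 12)

(5, 12)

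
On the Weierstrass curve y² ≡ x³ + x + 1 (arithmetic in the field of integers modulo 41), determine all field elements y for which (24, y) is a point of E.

x³ + 1x + 1 = 13849 ≡ 32 (mod 41).
Square roots of 32 mod 41: 14 and 27 (since 14² = 196 ≡ 32).

14, 27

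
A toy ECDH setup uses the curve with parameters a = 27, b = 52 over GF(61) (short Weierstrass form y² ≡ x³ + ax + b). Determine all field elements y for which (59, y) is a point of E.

x³ + 27x + 52 = 207024 ≡ 51 (mod 61).
51 is a non-residue mod 61; no y exists.

none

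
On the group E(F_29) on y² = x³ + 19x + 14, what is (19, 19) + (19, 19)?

tangent at (19, 19): λ = (3·19² + 19)/(2·19) ≡ 0/9. 9⁻¹ ≡ 13 (mod 29) since 9·13 = 117 ≡ 1, so λ ≡ 0·13 ≡ 0.
  x = λ² - 19 - 19 = 0 - 38 ≡ 20; y = λ·(19 - 20) - 19 ≡ 10. → (20, 10)

(20, 10)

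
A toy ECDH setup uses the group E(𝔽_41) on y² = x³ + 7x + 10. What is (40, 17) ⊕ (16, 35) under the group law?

(40, 17) + (16, 35). λ = (35 - 17)/(16 - 40) ≡ 18/17 mod 41. 17⁻¹ ≡ 29 (mod 41), so λ ≡ 30.
  x = λ² - 40 - 16 = 900 - 56 ≡ 24; y = λ·(40 - 24) - 17 ≡ 12. → (24, 12)

(24, 12)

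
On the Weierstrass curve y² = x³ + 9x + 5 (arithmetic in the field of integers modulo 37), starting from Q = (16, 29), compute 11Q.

(22, 26)

Repeated addition: build up to 11Q.
2Q: tangent at (16, 29): λ = (3·16² + 9)/(2·29) ≡ 0/21. 21⁻¹ ≡ 30 (mod 37) since 21·30 = 630 ≡ 1, so λ ≡ 0·30 ≡ 0.
  x = λ² - 16 - 16 = 0 - 32 ≡ 5; y = λ·(16 - 5) - 29 ≡ 8. → (5, 8)
3Q: (5, 8) + (16, 29). λ = (29 - 8)/(16 - 5) ≡ 21/11 mod 37. 11⁻¹ ≡ 27 (mod 37), so λ ≡ 12.
  x = λ² - 5 - 16 = 144 - 21 ≡ 12; y = λ·(5 - 12) - 8 ≡ 19. → (12, 19)
4Q: (12, 19) + (16, 29). λ = (29 - 19)/(16 - 12) ≡ 10/4 mod 37. 4⁻¹ ≡ 28 (mod 37) since 4·28 = 112 ≡ 1, so λ ≡ 21.
  x = λ² - 12 - 16 = 441 - 28 ≡ 6; y = λ·(12 - 6) - 19 ≡ 33. → (6, 33)
5Q: (6, 33) + (16, 29). λ = (29 - 33)/(16 - 6) ≡ 33/10 mod 37. 10⁻¹ ≡ 26 (mod 37) since 10·26 = 260 ≡ 1, so λ ≡ 7.
  x = λ² - 6 - 16 = 49 - 22 ≡ 27; y = λ·(6 - 27) - 33 ≡ 5. → (27, 5)
6Q: (27, 5) + (16, 29). λ = (29 - 5)/(16 - 27) ≡ 24/26 mod 37. 26⁻¹ ≡ 10 (mod 37) since 26·10 = 260 ≡ 1, so λ ≡ 18.
  x = λ² - 27 - 16 = 324 - 43 ≡ 22; y = λ·(27 - 22) - 5 ≡ 11. → (22, 11)
7Q: (22, 11) + (16, 29). λ = (29 - 11)/(16 - 22) ≡ 18/31 mod 37. 31⁻¹ ≡ 6 (mod 37) since 31·6 = 186 ≡ 1, so λ ≡ 34.
  x = λ² - 22 - 16 = 1156 - 38 ≡ 8; y = λ·(22 - 8) - 11 ≡ 21. → (8, 21)
8Q: (8, 21) + (16, 29). λ = (29 - 21)/(16 - 8) ≡ 8/8 mod 37. 8⁻¹ ≡ 14 (mod 37) since 8·14 = 112 ≡ 1, so λ ≡ 1.
  x = λ² - 8 - 16 = 1 - 24 ≡ 14; y = λ·(8 - 14) - 21 ≡ 10. → (14, 10)
9Q: (14, 10) + (16, 29). λ = (29 - 10)/(16 - 14) ≡ 19/2 mod 37. 2⁻¹ ≡ 19 (mod 37), so λ ≡ 28.
  x = λ² - 14 - 16 = 784 - 30 ≡ 14; y = λ·(14 - 14) - 10 ≡ 27. → (14, 27)
10Q: (14, 27) + (16, 29). λ = (29 - 27)/(16 - 14) ≡ 2/2 mod 37. 2⁻¹ ≡ 19 (mod 37) since 2·19 = 38 ≡ 1, so λ ≡ 1.
  x = λ² - 14 - 16 = 1 - 30 ≡ 8; y = λ·(14 - 8) - 27 ≡ 16. → (8, 16)
11Q: (8, 16) + (16, 29). λ = (29 - 16)/(16 - 8) ≡ 13/8 mod 37. 8⁻¹ ≡ 14 (mod 37) since 8·14 = 112 ≡ 1, so λ ≡ 34.
  x = λ² - 8 - 16 = 1156 - 24 ≡ 22; y = λ·(8 - 22) - 16 ≡ 26. → (22, 26)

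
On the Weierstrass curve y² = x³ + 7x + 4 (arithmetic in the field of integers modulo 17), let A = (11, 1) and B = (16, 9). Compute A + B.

(15, 13)

(11, 1) + (16, 9). λ = (9 - 1)/(16 - 11) ≡ 8/5 mod 17. 5⁻¹ ≡ 7 (mod 17) since 5·7 = 35 ≡ 1, so λ ≡ 5.
  x = λ² - 11 - 16 = 25 - 27 ≡ 15; y = λ·(11 - 15) - 1 ≡ 13. → (15, 13)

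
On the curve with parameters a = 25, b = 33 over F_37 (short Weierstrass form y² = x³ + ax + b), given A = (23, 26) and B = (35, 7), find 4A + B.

First 4A:
Double-and-add on 4 = (100)₂. Start with A = (23, 26) for the leading 1-bit.
double: tangent at (23, 26): λ = (3·23² + 25)/(2·26) ≡ 21/15. 15⁻¹ ≡ 5 (mod 37) since 15·5 = 75 ≡ 1, so λ ≡ 21·5 ≡ 31.
  x = λ² - 23 - 23 = 961 - 46 ≡ 27; y = λ·(23 - 27) - 26 ≡ 35. → (27, 35)
double: tangent at (27, 35): λ = (3·27² + 25)/(2·35) ≡ 29/33. 33⁻¹ ≡ 9 (mod 37), so λ ≡ 29·9 ≡ 2.
  x = λ² - 27 - 27 = 4 - 54 ≡ 24; y = λ·(27 - 24) - 35 ≡ 8. → (24, 8)
4A = (24, 8).
Finally 4A + B:
(24, 8) + (35, 7). λ = (7 - 8)/(35 - 24) ≡ 36/11 mod 37. 11⁻¹ ≡ 27 (mod 37), so λ ≡ 10.
  x = λ² - 24 - 35 = 100 - 59 ≡ 4; y = λ·(24 - 4) - 8 ≡ 7. → (4, 7)

(4, 7)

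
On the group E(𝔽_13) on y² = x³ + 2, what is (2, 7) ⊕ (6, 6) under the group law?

(1, 9)

(2, 7) + (6, 6). λ = (6 - 7)/(6 - 2) ≡ 12/4 mod 13. 4⁻¹ ≡ 10 (mod 13), so λ ≡ 3.
  x = λ² - 2 - 6 = 9 - 8 ≡ 1; y = λ·(2 - 1) - 7 ≡ 9. → (1, 9)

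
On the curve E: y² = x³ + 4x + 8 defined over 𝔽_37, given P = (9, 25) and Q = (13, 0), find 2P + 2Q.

First 2P:
Repeated addition: build up to 2P.
2P: tangent at (9, 25): λ = (3·9² + 4)/(2·25) ≡ 25/13. 13⁻¹ ≡ 20 (mod 37), so λ ≡ 25·20 ≡ 19.
  x = λ² - 9 - 9 = 361 - 18 ≡ 10; y = λ·(9 - 10) - 25 ≡ 30. → (10, 30)
2P = (10, 30).
Next 2Q:
Repeated addition: build up to 2Q.
2Q: (13, 0) + (13, 0): same x and y₁ ≡ -y₂, so the sum is ∞.
2Q = ∞.
Finally 2P + 2Q:
(10, 30) + ∞ = (10, 30) (identity).

(10, 30)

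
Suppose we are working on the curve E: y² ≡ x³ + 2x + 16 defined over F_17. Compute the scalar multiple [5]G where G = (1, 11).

(5, 7)

Repeated addition: build up to 5G.
2G: tangent at (1, 11): λ = (3·1² + 2)/(2·11) ≡ 5/5. 5⁻¹ ≡ 7 (mod 17) since 5·7 = 35 ≡ 1, so λ ≡ 5·7 ≡ 1.
  x = λ² - 1 - 1 = 1 - 2 ≡ 16; y = λ·(1 - 16) - 11 ≡ 8. → (16, 8)
3G: (16, 8) + (1, 11). λ = (11 - 8)/(1 - 16) ≡ 3/2 mod 17. 2⁻¹ ≡ 9 (mod 17), so λ ≡ 10.
  x = λ² - 16 - 1 = 100 - 17 ≡ 15; y = λ·(16 - 15) - 8 ≡ 2. → (15, 2)
4G: (15, 2) + (1, 11). λ = (11 - 2)/(1 - 15) ≡ 9/3 mod 17. 3⁻¹ ≡ 6 (mod 17) since 3·6 = 18 ≡ 1, so λ ≡ 3.
  x = λ² - 15 - 1 = 9 - 16 ≡ 10; y = λ·(15 - 10) - 2 ≡ 13. → (10, 13)
5G: (10, 13) + (1, 11). λ = (11 - 13)/(1 - 10) ≡ 15/8 mod 17. 8⁻¹ ≡ 15 (mod 17) since 8·15 = 120 ≡ 1, so λ ≡ 4.
  x = λ² - 10 - 1 = 16 - 11 ≡ 5; y = λ·(10 - 5) - 13 ≡ 7. → (5, 7)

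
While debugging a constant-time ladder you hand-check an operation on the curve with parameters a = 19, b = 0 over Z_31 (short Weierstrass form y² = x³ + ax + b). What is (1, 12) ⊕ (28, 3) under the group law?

(1, 12) + (28, 3). λ = (3 - 12)/(28 - 1) ≡ 22/27 mod 31. 27⁻¹ ≡ 23 (mod 31), so λ ≡ 10.
  x = λ² - 1 - 28 = 100 - 29 ≡ 9; y = λ·(1 - 9) - 12 ≡ 1. → (9, 1)

(9, 1)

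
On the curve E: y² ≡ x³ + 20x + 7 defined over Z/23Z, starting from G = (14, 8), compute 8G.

(17, 19)

Repeated addition: build up to 8G.
2G: tangent at (14, 8): λ = (3·14² + 20)/(2·8) ≡ 10/16. 16⁻¹ ≡ 13 (mod 23) since 16·13 = 208 ≡ 1, so λ ≡ 10·13 ≡ 15.
  x = λ² - 14 - 14 = 225 - 28 ≡ 13; y = λ·(14 - 13) - 8 ≡ 7. → (13, 7)
3G: (13, 7) + (14, 8). λ = (8 - 7)/(14 - 13) ≡ 1/1 mod 23. 1⁻¹ ≡ 1 (mod 23) since 1·1 = 1 ≡ 1, so λ ≡ 1.
  x = λ² - 13 - 14 = 1 - 27 ≡ 20; y = λ·(13 - 20) - 7 ≡ 9. → (20, 9)
4G: (20, 9) + (14, 8). λ = (8 - 9)/(14 - 20) ≡ 22/17 mod 23. 17⁻¹ ≡ 19 (mod 23), so λ ≡ 4.
  x = λ² - 20 - 14 = 16 - 34 ≡ 5; y = λ·(20 - 5) - 9 ≡ 5. → (5, 5)
5G: (5, 5) + (14, 8). λ = (8 - 5)/(14 - 5) ≡ 3/9 mod 23. 9⁻¹ ≡ 18 (mod 23) since 9·18 = 162 ≡ 1, so λ ≡ 8.
  x = λ² - 5 - 14 = 64 - 19 ≡ 22; y = λ·(5 - 22) - 5 ≡ 20. → (22, 20)
6G: (22, 20) + (14, 8). λ = (8 - 20)/(14 - 22) ≡ 11/15 mod 23. 15⁻¹ ≡ 20 (mod 23) since 15·20 = 300 ≡ 1, so λ ≡ 13.
  x = λ² - 22 - 14 = 169 - 36 ≡ 18; y = λ·(22 - 18) - 20 ≡ 9. → (18, 9)
7G: (18, 9) + (14, 8). λ = (8 - 9)/(14 - 18) ≡ 22/19 mod 23. 19⁻¹ ≡ 17 (mod 23) since 19·17 = 323 ≡ 1, so λ ≡ 6.
  x = λ² - 18 - 14 = 36 - 32 ≡ 4; y = λ·(18 - 4) - 9 ≡ 6. → (4, 6)
8G: (4, 6) + (14, 8). λ = (8 - 6)/(14 - 4) ≡ 2/10 mod 23. 10⁻¹ ≡ 7 (mod 23), so λ ≡ 14.
  x = λ² - 4 - 14 = 196 - 18 ≡ 17; y = λ·(4 - 17) - 6 ≡ 19. → (17, 19)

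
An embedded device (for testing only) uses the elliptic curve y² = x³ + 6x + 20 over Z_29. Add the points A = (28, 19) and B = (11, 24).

(23, 0)

(28, 19) + (11, 24). λ = (24 - 19)/(11 - 28) ≡ 5/12 mod 29. 12⁻¹ ≡ 17 (mod 29), so λ ≡ 27.
  x = λ² - 28 - 11 = 729 - 39 ≡ 23; y = λ·(28 - 23) - 19 ≡ 0. → (23, 0)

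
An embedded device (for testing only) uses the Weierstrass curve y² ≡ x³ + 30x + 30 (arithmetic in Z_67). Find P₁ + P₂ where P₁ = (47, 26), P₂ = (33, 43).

(23, 31)

(47, 26) + (33, 43). λ = (43 - 26)/(33 - 47) ≡ 17/53 mod 67. 53⁻¹ ≡ 43 (mod 67), so λ ≡ 61.
  x = λ² - 47 - 33 = 3721 - 80 ≡ 23; y = λ·(47 - 23) - 26 ≡ 31. → (23, 31)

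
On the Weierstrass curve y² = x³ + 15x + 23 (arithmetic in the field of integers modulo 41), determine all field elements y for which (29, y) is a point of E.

x³ + 15x + 23 = 24847 ≡ 1 (mod 41).
Square roots of 1 mod 41: 1 and 40 (since 1² = 1 ≡ 1).

1, 40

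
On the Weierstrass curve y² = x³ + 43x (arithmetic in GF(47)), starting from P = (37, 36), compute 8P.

Repeated addition: build up to 8P.
2P: tangent at (37, 36): λ = (3·37² + 43)/(2·36) ≡ 14/25. 25⁻¹ ≡ 32 (mod 47), so λ ≡ 14·32 ≡ 25.
  x = λ² - 37 - 37 = 625 - 74 ≡ 34; y = λ·(37 - 34) - 36 ≡ 39. → (34, 39)
3P: (34, 39) + (37, 36). λ = (36 - 39)/(37 - 34) ≡ 44/3 mod 47. 3⁻¹ ≡ 16 (mod 47) since 3·16 = 48 ≡ 1, so λ ≡ 46.
  x = λ² - 34 - 37 = 2116 - 71 ≡ 24; y = λ·(34 - 24) - 39 ≡ 45. → (24, 45)
4P: (24, 45) + (37, 36). λ = (36 - 45)/(37 - 24) ≡ 38/13 mod 47. 13⁻¹ ≡ 29 (mod 47) since 13·29 = 377 ≡ 1, so λ ≡ 21.
  x = λ² - 24 - 37 = 441 - 61 ≡ 4; y = λ·(24 - 4) - 45 ≡ 46. → (4, 46)
5P: (4, 46) + (37, 36). λ = (36 - 46)/(37 - 4) ≡ 37/33 mod 47. 33⁻¹ ≡ 10 (mod 47) since 33·10 = 330 ≡ 1, so λ ≡ 41.
  x = λ² - 4 - 37 = 1681 - 41 ≡ 42; y = λ·(4 - 42) - 46 ≡ 41. → (42, 41)
6P: (42, 41) + (37, 36). λ = (36 - 41)/(37 - 42) ≡ 42/42 mod 47. 42⁻¹ ≡ 28 (mod 47) since 42·28 = 1176 ≡ 1, so λ ≡ 1.
  x = λ² - 42 - 37 = 1 - 79 ≡ 16; y = λ·(42 - 16) - 41 ≡ 32. → (16, 32)
7P: (16, 32) + (37, 36). λ = (36 - 32)/(37 - 16) ≡ 4/21 mod 47. 21⁻¹ ≡ 9 (mod 47), so λ ≡ 36.
  x = λ² - 16 - 37 = 1296 - 53 ≡ 21; y = λ·(16 - 21) - 32 ≡ 23. → (21, 23)
8P: (21, 23) + (37, 36). λ = (36 - 23)/(37 - 21) ≡ 13/16 mod 47. 16⁻¹ ≡ 3 (mod 47), so λ ≡ 39.
  x = λ² - 21 - 37 = 1521 - 58 ≡ 6; y = λ·(21 - 6) - 23 ≡ 45. → (6, 45)

(6, 45)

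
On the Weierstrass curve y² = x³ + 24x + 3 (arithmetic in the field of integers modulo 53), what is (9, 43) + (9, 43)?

(26, 17)

tangent at (9, 43): λ = (3·9² + 24)/(2·43) ≡ 2/33. 33⁻¹ ≡ 45 (mod 53), so λ ≡ 2·45 ≡ 37.
  x = λ² - 9 - 9 = 1369 - 18 ≡ 26; y = λ·(9 - 26) - 43 ≡ 17. → (26, 17)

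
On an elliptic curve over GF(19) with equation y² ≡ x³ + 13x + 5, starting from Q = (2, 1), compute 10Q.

Double-and-add on 10 = (1010)₂. Start with Q = (2, 1) for the leading 1-bit.
double: tangent at (2, 1): λ = (3·2² + 13)/(2·1) ≡ 6/2. 2⁻¹ ≡ 10 (mod 19), so λ ≡ 6·10 ≡ 3.
  x = λ² - 2 - 2 = 9 - 4 ≡ 5; y = λ·(2 - 5) - 1 ≡ 9. → (5, 9)
double: tangent at (5, 9): λ = (3·5² + 13)/(2·9) ≡ 12/18. 18⁻¹ ≡ 18 (mod 19), so λ ≡ 12·18 ≡ 7.
  x = λ² - 5 - 5 = 49 - 10 ≡ 1; y = λ·(5 - 1) - 9 ≡ 0. → (1, 0)
add Q: (1, 0) + (2, 1). λ = (1 - 0)/(2 - 1) ≡ 1/1 mod 19. 1⁻¹ ≡ 1 (mod 19) since 1·1 = 1 ≡ 1, so λ ≡ 1.
  x = λ² - 1 - 2 = 1 - 3 ≡ 17; y = λ·(1 - 17) - 0 ≡ 3. → (17, 3)
double: tangent at (17, 3): λ = (3·17² + 13)/(2·3) ≡ 6/6. 6⁻¹ ≡ 16 (mod 19), so λ ≡ 6·16 ≡ 1.
  x = λ² - 17 - 17 = 1 - 34 ≡ 5; y = λ·(17 - 5) - 3 ≡ 9. → (5, 9)

(5, 9)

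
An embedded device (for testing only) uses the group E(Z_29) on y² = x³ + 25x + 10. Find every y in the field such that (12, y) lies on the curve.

x³ + 25x + 10 = 2038 ≡ 8 (mod 29).
8 is a non-residue mod 29; no y exists.

none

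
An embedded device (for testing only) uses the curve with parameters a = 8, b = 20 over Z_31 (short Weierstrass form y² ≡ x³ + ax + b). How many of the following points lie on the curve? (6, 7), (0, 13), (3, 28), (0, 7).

1

(6, 7): 7² ≡ 18, rhs ≡ 5 → off.
(0, 13): 13² ≡ 14, rhs ≡ 20 → off.
(3, 28): 28² ≡ 9, rhs ≡ 9 → on.
(0, 7): 7² ≡ 18, rhs ≡ 20 → off.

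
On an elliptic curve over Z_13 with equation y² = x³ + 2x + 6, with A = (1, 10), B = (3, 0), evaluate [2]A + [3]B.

First 2A:
Repeated addition: build up to 2A.
2A: tangent at (1, 10): λ = (3·1² + 2)/(2·10) ≡ 5/7. 7⁻¹ ≡ 2 (mod 13) since 7·2 = 14 ≡ 1, so λ ≡ 5·2 ≡ 10.
  x = λ² - 1 - 1 = 100 - 2 ≡ 7; y = λ·(1 - 7) - 10 ≡ 8. → (7, 8)
2A = (7, 8).
Next 3B:
Repeated addition: build up to 3B.
2B: (3, 0) + (3, 0): same x and y₁ ≡ -y₂, so the sum is ∞.
3B: ∞ + (3, 0) = (3, 0) (identity).
3B = (3, 0).
Finally 2A + 3B:
(7, 8) + (3, 0). λ = (0 - 8)/(3 - 7) ≡ 5/9 mod 13. 9⁻¹ ≡ 3 (mod 13), so λ ≡ 2.
  x = λ² - 7 - 3 = 4 - 10 ≡ 7; y = λ·(7 - 7) - 8 ≡ 5. → (7, 5)

(7, 5)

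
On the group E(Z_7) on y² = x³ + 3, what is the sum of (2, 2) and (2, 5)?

O

The two points share x = 2 and their y-coordinates satisfy 2 + 5 ≡ 0 (mod 7), so they are inverses. Their sum is 𝒪.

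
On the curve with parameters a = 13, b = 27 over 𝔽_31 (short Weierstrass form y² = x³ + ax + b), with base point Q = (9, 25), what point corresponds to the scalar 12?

Double-and-add on 12 = (1100)₂. Start with Q = (9, 25) for the leading 1-bit.
double: tangent at (9, 25): λ = (3·9² + 13)/(2·25) ≡ 8/19. 19⁻¹ ≡ 18 (mod 31), so λ ≡ 8·18 ≡ 20.
  x = λ² - 9 - 9 = 400 - 18 ≡ 10; y = λ·(9 - 10) - 25 ≡ 17. → (10, 17)
add Q: (10, 17) + (9, 25). λ = (25 - 17)/(9 - 10) ≡ 8/30 mod 31. 30⁻¹ ≡ 30 (mod 31), so λ ≡ 23.
  x = λ² - 10 - 9 = 529 - 19 ≡ 14; y = λ·(10 - 14) - 17 ≡ 15. → (14, 15)
double: tangent at (14, 15): λ = (3·14² + 13)/(2·15) ≡ 12/30. 30⁻¹ ≡ 30 (mod 31) since 30·30 = 900 ≡ 1, so λ ≡ 12·30 ≡ 19.
  x = λ² - 14 - 14 = 361 - 28 ≡ 23; y = λ·(14 - 23) - 15 ≡ 0. → (23, 0)
double: (23, 0) + (23, 0): same x and y₁ ≡ -y₂, so the sum is ∞.

O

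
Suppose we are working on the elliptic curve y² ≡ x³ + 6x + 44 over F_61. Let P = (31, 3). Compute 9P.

Repeated addition: build up to 9P.
2P: tangent at (31, 3): λ = (3·31² + 6)/(2·3) ≡ 22/6. 6⁻¹ ≡ 51 (mod 61) since 6·51 = 306 ≡ 1, so λ ≡ 22·51 ≡ 24.
  x = λ² - 31 - 31 = 576 - 62 ≡ 26; y = λ·(31 - 26) - 3 ≡ 56. → (26, 56)
3P: (26, 56) + (31, 3). λ = (3 - 56)/(31 - 26) ≡ 8/5 mod 61. 5⁻¹ ≡ 49 (mod 61), so λ ≡ 26.
  x = λ² - 26 - 31 = 676 - 57 ≡ 9; y = λ·(26 - 9) - 56 ≡ 20. → (9, 20)
4P: (9, 20) + (31, 3). λ = (3 - 20)/(31 - 9) ≡ 44/22 mod 61. 22⁻¹ ≡ 25 (mod 61) since 22·25 = 550 ≡ 1, so λ ≡ 2.
  x = λ² - 9 - 31 = 4 - 40 ≡ 25; y = λ·(9 - 25) - 20 ≡ 9. → (25, 9)
5P: (25, 9) + (31, 3). λ = (3 - 9)/(31 - 25) ≡ 55/6 mod 61. 6⁻¹ ≡ 51 (mod 61), so λ ≡ 60.
  x = λ² - 25 - 31 = 3600 - 56 ≡ 6; y = λ·(25 - 6) - 9 ≡ 33. → (6, 33)
6P: (6, 33) + (31, 3). λ = (3 - 33)/(31 - 6) ≡ 31/25 mod 61. 25⁻¹ ≡ 22 (mod 61), so λ ≡ 11.
  x = λ² - 6 - 31 = 121 - 37 ≡ 23; y = λ·(6 - 23) - 33 ≡ 24. → (23, 24)
7P: (23, 24) + (31, 3). λ = (3 - 24)/(31 - 23) ≡ 40/8 mod 61. 8⁻¹ ≡ 23 (mod 61), so λ ≡ 5.
  x = λ² - 23 - 31 = 25 - 54 ≡ 32; y = λ·(23 - 32) - 24 ≡ 53. → (32, 53)
8P: (32, 53) + (31, 3). λ = (3 - 53)/(31 - 32) ≡ 11/60 mod 61. 60⁻¹ ≡ 60 (mod 61), so λ ≡ 50.
  x = λ² - 32 - 31 = 2500 - 63 ≡ 58; y = λ·(32 - 58) - 53 ≡ 50. → (58, 50)
9P: (58, 50) + (31, 3). λ = (3 - 50)/(31 - 58) ≡ 14/34 mod 61. 34⁻¹ ≡ 9 (mod 61), so λ ≡ 4.
  x = λ² - 58 - 31 = 16 - 89 ≡ 49; y = λ·(58 - 49) - 50 ≡ 47. → (49, 47)

(49, 47)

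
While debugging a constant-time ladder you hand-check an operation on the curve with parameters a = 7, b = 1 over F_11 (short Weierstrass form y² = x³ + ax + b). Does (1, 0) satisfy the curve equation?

y² = 0² ≡ 0; x³ + 7x + 1 = 9 ≡ 9 (mod 11). 0 ≠ 9.

no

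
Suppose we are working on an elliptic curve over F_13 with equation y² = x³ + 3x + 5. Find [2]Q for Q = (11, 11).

tangent at (11, 11): λ = (3·11² + 3)/(2·11) ≡ 2/9. 9⁻¹ ≡ 3 (mod 13), so λ ≡ 2·3 ≡ 6.
  x = λ² - 11 - 11 = 36 - 22 ≡ 1; y = λ·(11 - 1) - 11 ≡ 10. → (1, 10)

(1, 10)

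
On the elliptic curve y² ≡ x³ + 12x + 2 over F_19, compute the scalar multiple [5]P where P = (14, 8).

(6, 9)

Repeated addition: build up to 5P.
2P: tangent at (14, 8): λ = (3·14² + 12)/(2·8) ≡ 11/16. 16⁻¹ ≡ 6 (mod 19), so λ ≡ 11·6 ≡ 9.
  x = λ² - 14 - 14 = 81 - 28 ≡ 15; y = λ·(14 - 15) - 8 ≡ 2. → (15, 2)
3P: (15, 2) + (14, 8). λ = (8 - 2)/(14 - 15) ≡ 6/18 mod 19. 18⁻¹ ≡ 18 (mod 19) since 18·18 = 324 ≡ 1, so λ ≡ 13.
  x = λ² - 15 - 14 = 169 - 29 ≡ 7; y = λ·(15 - 7) - 2 ≡ 7. → (7, 7)
4P: (7, 7) + (14, 8). λ = (8 - 7)/(14 - 7) ≡ 1/7 mod 19. 7⁻¹ ≡ 11 (mod 19) since 7·11 = 77 ≡ 1, so λ ≡ 11.
  x = λ² - 7 - 14 = 121 - 21 ≡ 5; y = λ·(7 - 5) - 7 ≡ 15. → (5, 15)
5P: (5, 15) + (14, 8). λ = (8 - 15)/(14 - 5) ≡ 12/9 mod 19. 9⁻¹ ≡ 17 (mod 19) since 9·17 = 153 ≡ 1, so λ ≡ 14.
  x = λ² - 5 - 14 = 196 - 19 ≡ 6; y = λ·(5 - 6) - 15 ≡ 9. → (6, 9)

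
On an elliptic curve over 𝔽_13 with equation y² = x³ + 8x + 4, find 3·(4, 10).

O

Write G = (4, 10).
Repeated addition: build up to 3G.
2G: tangent at (4, 10): λ = (3·4² + 8)/(2·10) ≡ 4/7. 7⁻¹ ≡ 2 (mod 13) since 7·2 = 14 ≡ 1, so λ ≡ 4·2 ≡ 8.
  x = λ² - 4 - 4 = 64 - 8 ≡ 4; y = λ·(4 - 4) - 10 ≡ 3. → (4, 3)
3G: (4, 3) + (4, 10): same x and y₁ ≡ -y₂, so the sum is O.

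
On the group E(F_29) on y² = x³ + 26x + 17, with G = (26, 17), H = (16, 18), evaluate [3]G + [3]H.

(21, 14)

First 3G:
Repeated addition: build up to 3G.
2G: tangent at (26, 17): λ = (3·26² + 26)/(2·17) ≡ 24/5. 5⁻¹ ≡ 6 (mod 29), so λ ≡ 24·6 ≡ 28.
  x = λ² - 26 - 26 = 784 - 52 ≡ 7; y = λ·(26 - 7) - 17 ≡ 22. → (7, 22)
3G: (7, 22) + (26, 17). λ = (17 - 22)/(26 - 7) ≡ 24/19 mod 29. 19⁻¹ ≡ 26 (mod 29), so λ ≡ 15.
  x = λ² - 7 - 26 = 225 - 33 ≡ 18; y = λ·(7 - 18) - 22 ≡ 16. → (18, 16)
3G = (18, 16).
Next 3H:
Repeated addition: build up to 3H.
2H: tangent at (16, 18): λ = (3·16² + 26)/(2·18) ≡ 11/7. 7⁻¹ ≡ 25 (mod 29), so λ ≡ 11·25 ≡ 14.
  x = λ² - 16 - 16 = 196 - 32 ≡ 19; y = λ·(16 - 19) - 18 ≡ 27. → (19, 27)
3H: (19, 27) + (16, 18). λ = (18 - 27)/(16 - 19) ≡ 20/26 mod 29. 26⁻¹ ≡ 19 (mod 29), so λ ≡ 3.
  x = λ² - 19 - 16 = 9 - 35 ≡ 3; y = λ·(19 - 3) - 27 ≡ 21. → (3, 21)
3H = (3, 21).
Finally 3G + 3H:
(18, 16) + (3, 21). λ = (21 - 16)/(3 - 18) ≡ 5/14 mod 29. 14⁻¹ ≡ 27 (mod 29), so λ ≡ 19.
  x = λ² - 18 - 3 = 361 - 21 ≡ 21; y = λ·(18 - 21) - 16 ≡ 14. → (21, 14)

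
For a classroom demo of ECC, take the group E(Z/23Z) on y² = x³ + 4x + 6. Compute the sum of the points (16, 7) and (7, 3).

(16, 7) + (7, 3). λ = (3 - 7)/(7 - 16) ≡ 19/14 mod 23. 14⁻¹ ≡ 5 (mod 23) since 14·5 = 70 ≡ 1, so λ ≡ 3.
  x = λ² - 16 - 7 = 9 - 23 ≡ 9; y = λ·(16 - 9) - 7 ≡ 14. → (9, 14)

(9, 14)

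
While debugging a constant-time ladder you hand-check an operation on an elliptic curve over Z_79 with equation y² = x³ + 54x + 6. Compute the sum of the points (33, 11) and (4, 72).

(33, 11) + (4, 72). λ = (72 - 11)/(4 - 33) ≡ 61/50 mod 79. 50⁻¹ ≡ 49 (mod 79) since 50·49 = 2450 ≡ 1, so λ ≡ 66.
  x = λ² - 33 - 4 = 4356 - 37 ≡ 53; y = λ·(33 - 53) - 11 ≡ 12. → (53, 12)

(53, 12)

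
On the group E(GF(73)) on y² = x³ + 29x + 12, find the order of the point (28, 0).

2

2P: (28, 0) + (28, 0): same x and y₁ ≡ -y₂, so the sum is 𝒪.
2P = 𝒪, so the order is 2.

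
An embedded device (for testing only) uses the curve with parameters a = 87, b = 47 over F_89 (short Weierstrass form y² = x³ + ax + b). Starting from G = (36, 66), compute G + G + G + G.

Repeated addition: build up to 4G.
2G: tangent at (36, 66): λ = (3·36² + 87)/(2·66) ≡ 59/43. 43⁻¹ ≡ 29 (mod 89), so λ ≡ 59·29 ≡ 20.
  x = λ² - 36 - 36 = 400 - 72 ≡ 61; y = λ·(36 - 61) - 66 ≡ 57. → (61, 57)
3G: (61, 57) + (36, 66). λ = (66 - 57)/(36 - 61) ≡ 9/64 mod 89. 64⁻¹ ≡ 32 (mod 89) since 64·32 = 2048 ≡ 1, so λ ≡ 21.
  x = λ² - 61 - 36 = 441 - 97 ≡ 77; y = λ·(61 - 77) - 57 ≡ 52. → (77, 52)
4G: (77, 52) + (36, 66). λ = (66 - 52)/(36 - 77) ≡ 14/48 mod 89. 48⁻¹ ≡ 13 (mod 89), so λ ≡ 4.
  x = λ² - 77 - 36 = 16 - 113 ≡ 81; y = λ·(77 - 81) - 52 ≡ 21. → (81, 21)

(81, 21)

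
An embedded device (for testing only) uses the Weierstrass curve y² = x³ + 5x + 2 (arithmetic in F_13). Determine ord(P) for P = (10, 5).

2P: tangent at (10, 5): λ = (3·10² + 5)/(2·5) ≡ 6/10. 10⁻¹ ≡ 4 (mod 13) since 10·4 = 40 ≡ 1, so λ ≡ 6·4 ≡ 11.
  x = λ² - 10 - 10 = 121 - 20 ≡ 10; y = λ·(10 - 10) - 5 ≡ 8. → (10, 8)
3P: (10, 8) + (10, 5): same x and y₁ ≡ -y₂, so the sum is O.
3P = O, so the order is 3.

3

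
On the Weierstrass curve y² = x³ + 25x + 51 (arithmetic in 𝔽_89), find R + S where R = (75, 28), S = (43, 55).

(75, 28) + (43, 55). λ = (55 - 28)/(43 - 75) ≡ 27/57 mod 89. 57⁻¹ ≡ 25 (mod 89) since 57·25 = 1425 ≡ 1, so λ ≡ 52.
  x = λ² - 75 - 43 = 2704 - 118 ≡ 5; y = λ·(75 - 5) - 28 ≡ 52. → (5, 52)

(5, 52)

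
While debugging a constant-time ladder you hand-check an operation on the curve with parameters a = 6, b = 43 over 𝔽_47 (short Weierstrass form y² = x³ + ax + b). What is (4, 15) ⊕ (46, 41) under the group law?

(9, 11)

(4, 15) + (46, 41). λ = (41 - 15)/(46 - 4) ≡ 26/42 mod 47. 42⁻¹ ≡ 28 (mod 47), so λ ≡ 23.
  x = λ² - 4 - 46 = 529 - 50 ≡ 9; y = λ·(4 - 9) - 15 ≡ 11. → (9, 11)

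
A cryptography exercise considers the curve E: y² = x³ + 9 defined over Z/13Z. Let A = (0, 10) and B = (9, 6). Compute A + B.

(0, 10) + (9, 6). λ = (6 - 10)/(9 - 0) ≡ 9/9 mod 13. 9⁻¹ ≡ 3 (mod 13), so λ ≡ 1.
  x = λ² - 0 - 9 = 1 - 9 ≡ 5; y = λ·(0 - 5) - 10 ≡ 11. → (5, 11)

(5, 11)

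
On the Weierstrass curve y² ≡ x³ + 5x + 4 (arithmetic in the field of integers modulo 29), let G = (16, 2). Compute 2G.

(25, 6)

tangent at (16, 2): λ = (3·16² + 5)/(2·2) ≡ 19/4. 4⁻¹ ≡ 22 (mod 29), so λ ≡ 19·22 ≡ 12.
  x = λ² - 16 - 16 = 144 - 32 ≡ 25; y = λ·(16 - 25) - 2 ≡ 6. → (25, 6)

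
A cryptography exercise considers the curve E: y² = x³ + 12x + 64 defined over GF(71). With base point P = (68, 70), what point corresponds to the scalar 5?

(47, 62)

Double-and-add on 5 = (101)₂. Start with P = (68, 70) for the leading 1-bit.
double: tangent at (68, 70): λ = (3·68² + 12)/(2·70) ≡ 39/69. 69⁻¹ ≡ 35 (mod 71), so λ ≡ 39·35 ≡ 16.
  x = λ² - 68 - 68 = 256 - 136 ≡ 49; y = λ·(68 - 49) - 70 ≡ 21. → (49, 21)
double: tangent at (49, 21): λ = (3·49² + 12)/(2·21) ≡ 44/42. 42⁻¹ ≡ 22 (mod 71), so λ ≡ 44·22 ≡ 45.
  x = λ² - 49 - 49 = 2025 - 98 ≡ 10; y = λ·(49 - 10) - 21 ≡ 30. → (10, 30)
add P: (10, 30) + (68, 70). λ = (70 - 30)/(68 - 10) ≡ 40/58 mod 71. 58⁻¹ ≡ 60 (mod 71), so λ ≡ 57.
  x = λ² - 10 - 68 = 3249 - 78 ≡ 47; y = λ·(10 - 47) - 30 ≡ 62. → (47, 62)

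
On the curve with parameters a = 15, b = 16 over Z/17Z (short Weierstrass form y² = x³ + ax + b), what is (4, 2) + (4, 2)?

tangent at (4, 2): λ = (3·4² + 15)/(2·2) ≡ 12/4. 4⁻¹ ≡ 13 (mod 17), so λ ≡ 12·13 ≡ 3.
  x = λ² - 4 - 4 = 9 - 8 ≡ 1; y = λ·(4 - 1) - 2 ≡ 7. → (1, 7)

(1, 7)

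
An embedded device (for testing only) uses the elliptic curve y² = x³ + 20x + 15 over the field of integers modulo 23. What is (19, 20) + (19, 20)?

(1, 6)

tangent at (19, 20): λ = (3·19² + 20)/(2·20) ≡ 22/17. 17⁻¹ ≡ 19 (mod 23) since 17·19 = 323 ≡ 1, so λ ≡ 22·19 ≡ 4.
  x = λ² - 19 - 19 = 16 - 38 ≡ 1; y = λ·(19 - 1) - 20 ≡ 6. → (1, 6)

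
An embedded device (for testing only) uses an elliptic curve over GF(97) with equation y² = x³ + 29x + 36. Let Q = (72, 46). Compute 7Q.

(43, 59)

Repeated addition: build up to 7Q.
2Q: tangent at (72, 46): λ = (3·72² + 29)/(2·46) ≡ 61/92. 92⁻¹ ≡ 58 (mod 97) since 92·58 = 5336 ≡ 1, so λ ≡ 61·58 ≡ 46.
  x = λ² - 72 - 72 = 2116 - 144 ≡ 32; y = λ·(72 - 32) - 46 ≡ 48. → (32, 48)
3Q: (32, 48) + (72, 46). λ = (46 - 48)/(72 - 32) ≡ 95/40 mod 97. 40⁻¹ ≡ 17 (mod 97), so λ ≡ 63.
  x = λ² - 32 - 72 = 3969 - 104 ≡ 82; y = λ·(32 - 82) - 48 ≡ 3. → (82, 3)
4Q: (82, 3) + (72, 46). λ = (46 - 3)/(72 - 82) ≡ 43/87 mod 97. 87⁻¹ ≡ 29 (mod 97), so λ ≡ 83.
  x = λ² - 82 - 72 = 6889 - 154 ≡ 42; y = λ·(82 - 42) - 3 ≡ 19. → (42, 19)
5Q: (42, 19) + (72, 46). λ = (46 - 19)/(72 - 42) ≡ 27/30 mod 97. 30⁻¹ ≡ 55 (mod 97), so λ ≡ 30.
  x = λ² - 42 - 72 = 900 - 114 ≡ 10; y = λ·(42 - 10) - 19 ≡ 68. → (10, 68)
6Q: (10, 68) + (72, 46). λ = (46 - 68)/(72 - 10) ≡ 75/62 mod 97. 62⁻¹ ≡ 36 (mod 97) since 62·36 = 2232 ≡ 1, so λ ≡ 81.
  x = λ² - 10 - 72 = 6561 - 82 ≡ 77; y = λ·(10 - 77) - 68 ≡ 34. → (77, 34)
7Q: (77, 34) + (72, 46). λ = (46 - 34)/(72 - 77) ≡ 12/92 mod 97. 92⁻¹ ≡ 58 (mod 97), so λ ≡ 17.
  x = λ² - 77 - 72 = 289 - 149 ≡ 43; y = λ·(77 - 43) - 34 ≡ 59. → (43, 59)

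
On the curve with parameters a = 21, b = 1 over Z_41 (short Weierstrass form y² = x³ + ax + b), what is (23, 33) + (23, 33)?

(40, 15)

tangent at (23, 33): λ = (3·23² + 21)/(2·33) ≡ 9/25. 25⁻¹ ≡ 23 (mod 41) since 25·23 = 575 ≡ 1, so λ ≡ 9·23 ≡ 2.
  x = λ² - 23 - 23 = 4 - 46 ≡ 40; y = λ·(23 - 40) - 33 ≡ 15. → (40, 15)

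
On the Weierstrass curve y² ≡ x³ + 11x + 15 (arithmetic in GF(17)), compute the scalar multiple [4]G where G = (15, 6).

(4, 15)

Double-and-add on 4 = (100)₂. Start with G = (15, 6) for the leading 1-bit.
double: tangent at (15, 6): λ = (3·15² + 11)/(2·6) ≡ 6/12. 12⁻¹ ≡ 10 (mod 17) since 12·10 = 120 ≡ 1, so λ ≡ 6·10 ≡ 9.
  x = λ² - 15 - 15 = 81 - 30 ≡ 0; y = λ·(15 - 0) - 6 ≡ 10. → (0, 10)
double: tangent at (0, 10): λ = (3·0² + 11)/(2·10) ≡ 11/3. 3⁻¹ ≡ 6 (mod 17) since 3·6 = 18 ≡ 1, so λ ≡ 11·6 ≡ 15.
  x = λ² - 0 - 0 = 225 - 0 ≡ 4; y = λ·(0 - 4) - 10 ≡ 15. → (4, 15)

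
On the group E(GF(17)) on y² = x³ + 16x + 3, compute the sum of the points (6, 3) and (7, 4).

(6, 3) + (7, 4). λ = (4 - 3)/(7 - 6) ≡ 1/1 mod 17. 1⁻¹ ≡ 1 (mod 17) since 1·1 = 1 ≡ 1, so λ ≡ 1.
  x = λ² - 6 - 7 = 1 - 13 ≡ 5; y = λ·(6 - 5) - 3 ≡ 15. → (5, 15)

(5, 15)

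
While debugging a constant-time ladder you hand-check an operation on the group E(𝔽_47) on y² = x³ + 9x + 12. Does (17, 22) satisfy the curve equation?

y² = 22² ≡ 14; x³ + 9x + 12 = 5078 ≡ 2 (mod 47). 14 ≠ 2.

no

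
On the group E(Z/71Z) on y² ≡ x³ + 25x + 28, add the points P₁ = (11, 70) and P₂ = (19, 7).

(42, 41)

(11, 70) + (19, 7). λ = (7 - 70)/(19 - 11) ≡ 8/8 mod 71. 8⁻¹ ≡ 9 (mod 71) since 8·9 = 72 ≡ 1, so λ ≡ 1.
  x = λ² - 11 - 19 = 1 - 30 ≡ 42; y = λ·(11 - 42) - 70 ≡ 41. → (42, 41)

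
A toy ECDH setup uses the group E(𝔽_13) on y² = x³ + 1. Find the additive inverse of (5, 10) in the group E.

(5, 3)

-(5, 10) = (5, -10 mod 13) = (5, 3).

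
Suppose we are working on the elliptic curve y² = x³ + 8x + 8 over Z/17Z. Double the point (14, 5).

(14, 12)

tangent at (14, 5): λ = (3·14² + 8)/(2·5) ≡ 1/10. 10⁻¹ ≡ 12 (mod 17) since 10·12 = 120 ≡ 1, so λ ≡ 1·12 ≡ 12.
  x = λ² - 14 - 14 = 144 - 28 ≡ 14; y = λ·(14 - 14) - 5 ≡ 12. → (14, 12)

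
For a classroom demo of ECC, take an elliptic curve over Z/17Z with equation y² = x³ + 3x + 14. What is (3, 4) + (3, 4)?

(7, 15)

tangent at (3, 4): λ = (3·3² + 3)/(2·4) ≡ 13/8. 8⁻¹ ≡ 15 (mod 17), so λ ≡ 13·15 ≡ 8.
  x = λ² - 3 - 3 = 64 - 6 ≡ 7; y = λ·(3 - 7) - 4 ≡ 15. → (7, 15)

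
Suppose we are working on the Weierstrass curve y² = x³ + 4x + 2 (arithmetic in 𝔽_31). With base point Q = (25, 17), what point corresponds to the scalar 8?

(13, 22)

Double-and-add on 8 = (1000)₂. Start with Q = (25, 17) for the leading 1-bit.
double: tangent at (25, 17): λ = (3·25² + 4)/(2·17) ≡ 19/3. 3⁻¹ ≡ 21 (mod 31) since 3·21 = 63 ≡ 1, so λ ≡ 19·21 ≡ 27.
  x = λ² - 25 - 25 = 729 - 50 ≡ 28; y = λ·(25 - 28) - 17 ≡ 26. → (28, 26)
double: tangent at (28, 26): λ = (3·28² + 4)/(2·26) ≡ 0/21. 21⁻¹ ≡ 3 (mod 31) since 21·3 = 63 ≡ 1, so λ ≡ 0·3 ≡ 0.
  x = λ² - 28 - 28 = 0 - 56 ≡ 6; y = λ·(28 - 6) - 26 ≡ 5. → (6, 5)
double: tangent at (6, 5): λ = (3·6² + 4)/(2·5) ≡ 19/10. 10⁻¹ ≡ 28 (mod 31), so λ ≡ 19·28 ≡ 5.
  x = λ² - 6 - 6 = 25 - 12 ≡ 13; y = λ·(6 - 13) - 5 ≡ 22. → (13, 22)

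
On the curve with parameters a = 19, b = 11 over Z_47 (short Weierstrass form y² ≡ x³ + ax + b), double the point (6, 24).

tangent at (6, 24): λ = (3·6² + 19)/(2·24) ≡ 33/1. 1⁻¹ ≡ 1 (mod 47) since 1·1 = 1 ≡ 1, so λ ≡ 33·1 ≡ 33.
  x = λ² - 6 - 6 = 1089 - 12 ≡ 43; y = λ·(6 - 43) - 24 ≡ 24. → (43, 24)

(43, 24)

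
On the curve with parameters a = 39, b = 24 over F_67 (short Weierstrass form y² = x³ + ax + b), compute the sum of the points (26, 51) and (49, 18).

(26, 51) + (49, 18). λ = (18 - 51)/(49 - 26) ≡ 34/23 mod 67. 23⁻¹ ≡ 35 (mod 67) since 23·35 = 805 ≡ 1, so λ ≡ 51.
  x = λ² - 26 - 49 = 2601 - 75 ≡ 47; y = λ·(26 - 47) - 51 ≡ 17. → (47, 17)

(47, 17)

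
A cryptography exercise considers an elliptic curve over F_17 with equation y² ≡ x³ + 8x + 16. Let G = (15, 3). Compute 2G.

tangent at (15, 3): λ = (3·15² + 8)/(2·3) ≡ 3/6. 6⁻¹ ≡ 3 (mod 17) since 6·3 = 18 ≡ 1, so λ ≡ 3·3 ≡ 9.
  x = λ² - 15 - 15 = 81 - 30 ≡ 0; y = λ·(15 - 0) - 3 ≡ 13. → (0, 13)

(0, 13)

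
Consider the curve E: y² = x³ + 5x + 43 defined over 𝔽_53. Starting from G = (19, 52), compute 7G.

Double-and-add on 7 = (111)₂. Start with G = (19, 52) for the leading 1-bit.
double: tangent at (19, 52): λ = (3·19² + 5)/(2·52) ≡ 28/51. 51⁻¹ ≡ 26 (mod 53), so λ ≡ 28·26 ≡ 39.
  x = λ² - 19 - 19 = 1521 - 38 ≡ 52; y = λ·(19 - 52) - 52 ≡ 39. → (52, 39)
add G: (52, 39) + (19, 52). λ = (52 - 39)/(19 - 52) ≡ 13/20 mod 53. 20⁻¹ ≡ 8 (mod 53), so λ ≡ 51.
  x = λ² - 52 - 19 = 2601 - 71 ≡ 39; y = λ·(52 - 39) - 39 ≡ 41. → (39, 41)
double: tangent at (39, 41): λ = (3·39² + 5)/(2·41) ≡ 10/29. 29⁻¹ ≡ 11 (mod 53) since 29·11 = 319 ≡ 1, so λ ≡ 10·11 ≡ 4.
  x = λ² - 39 - 39 = 16 - 78 ≡ 44; y = λ·(39 - 44) - 41 ≡ 45. → (44, 45)
add G: (44, 45) + (19, 52). λ = (52 - 45)/(19 - 44) ≡ 7/28 mod 53. 28⁻¹ ≡ 36 (mod 53) since 28·36 = 1008 ≡ 1, so λ ≡ 40.
  x = λ² - 44 - 19 = 1600 - 63 ≡ 0; y = λ·(44 - 0) - 45 ≡ 19. → (0, 19)

(0, 19)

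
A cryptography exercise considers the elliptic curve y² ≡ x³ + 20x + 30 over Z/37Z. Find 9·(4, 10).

(32, 8)

Write G = (4, 10).
Double-and-add on 9 = (1001)₂. Start with G = (4, 10) for the leading 1-bit.
double: tangent at (4, 10): λ = (3·4² + 20)/(2·10) ≡ 31/20. 20⁻¹ ≡ 13 (mod 37), so λ ≡ 31·13 ≡ 33.
  x = λ² - 4 - 4 = 1089 - 8 ≡ 8; y = λ·(4 - 8) - 10 ≡ 6. → (8, 6)
double: tangent at (8, 6): λ = (3·8² + 20)/(2·6) ≡ 27/12. 12⁻¹ ≡ 34 (mod 37), so λ ≡ 27·34 ≡ 30.
  x = λ² - 8 - 8 = 900 - 16 ≡ 33; y = λ·(8 - 33) - 6 ≡ 21. → (33, 21)
double: tangent at (33, 21): λ = (3·33² + 20)/(2·21) ≡ 31/5. 5⁻¹ ≡ 15 (mod 37) since 5·15 = 75 ≡ 1, so λ ≡ 31·15 ≡ 21.
  x = λ² - 33 - 33 = 441 - 66 ≡ 5; y = λ·(33 - 5) - 21 ≡ 12. → (5, 12)
add G: (5, 12) + (4, 10). λ = (10 - 12)/(4 - 5) ≡ 35/36 mod 37. 36⁻¹ ≡ 36 (mod 37), so λ ≡ 2.
  x = λ² - 5 - 4 = 4 - 9 ≡ 32; y = λ·(5 - 32) - 12 ≡ 8. → (32, 8)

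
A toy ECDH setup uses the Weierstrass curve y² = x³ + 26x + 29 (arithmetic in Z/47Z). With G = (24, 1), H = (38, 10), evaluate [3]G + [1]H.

(11, 1)

First 3G:
Repeated addition: build up to 3G.
2G: tangent at (24, 1): λ = (3·24² + 26)/(2·1) ≡ 15/2. 2⁻¹ ≡ 24 (mod 47) since 2·24 = 48 ≡ 1, so λ ≡ 15·24 ≡ 31.
  x = λ² - 24 - 24 = 961 - 48 ≡ 20; y = λ·(24 - 20) - 1 ≡ 29. → (20, 29)
3G: (20, 29) + (24, 1). λ = (1 - 29)/(24 - 20) ≡ 19/4 mod 47. 4⁻¹ ≡ 12 (mod 47), so λ ≡ 40.
  x = λ² - 20 - 24 = 1600 - 44 ≡ 5; y = λ·(20 - 5) - 29 ≡ 7. → (5, 7)
3G = (5, 7).
Finally 3G + H:
(5, 7) + (38, 10). λ = (10 - 7)/(38 - 5) ≡ 3/33 mod 47. 33⁻¹ ≡ 10 (mod 47), so λ ≡ 30.
  x = λ² - 5 - 38 = 900 - 43 ≡ 11; y = λ·(5 - 11) - 7 ≡ 1. → (11, 1)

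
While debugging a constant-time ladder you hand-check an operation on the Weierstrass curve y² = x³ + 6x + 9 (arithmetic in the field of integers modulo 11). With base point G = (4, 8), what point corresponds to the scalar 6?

Repeated addition: build up to 6G.
2G: tangent at (4, 8): λ = (3·4² + 6)/(2·8) ≡ 10/5. 5⁻¹ ≡ 9 (mod 11), so λ ≡ 10·9 ≡ 2.
  x = λ² - 4 - 4 = 4 - 8 ≡ 7; y = λ·(4 - 7) - 8 ≡ 8. → (7, 8)
3G: (7, 8) + (4, 8). λ = (8 - 8)/(4 - 7) ≡ 0/8 mod 11. 8⁻¹ ≡ 7 (mod 11), so λ ≡ 0.
  x = λ² - 7 - 4 = 0 - 11 ≡ 0; y = λ·(7 - 0) - 8 ≡ 3. → (0, 3)
4G: (0, 3) + (4, 8). λ = (8 - 3)/(4 - 0) ≡ 5/4 mod 11. 4⁻¹ ≡ 3 (mod 11) since 4·3 = 12 ≡ 1, so λ ≡ 4.
  x = λ² - 0 - 4 = 16 - 4 ≡ 1; y = λ·(0 - 1) - 3 ≡ 4. → (1, 4)
5G: (1, 4) + (4, 8). λ = (8 - 4)/(4 - 1) ≡ 4/3 mod 11. 3⁻¹ ≡ 4 (mod 11) since 3·4 = 12 ≡ 1, so λ ≡ 5.
  x = λ² - 1 - 4 = 25 - 5 ≡ 9; y = λ·(1 - 9) - 4 ≡ 0. → (9, 0)
6G: (9, 0) + (4, 8). λ = (8 - 0)/(4 - 9) ≡ 8/6 mod 11. 6⁻¹ ≡ 2 (mod 11), so λ ≡ 5.
  x = λ² - 9 - 4 = 25 - 13 ≡ 1; y = λ·(9 - 1) - 0 ≡ 7. → (1, 7)

(1, 7)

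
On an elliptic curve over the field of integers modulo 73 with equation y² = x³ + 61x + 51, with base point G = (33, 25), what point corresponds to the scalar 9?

Double-and-add on 9 = (1001)₂. Start with G = (33, 25) for the leading 1-bit.
double: tangent at (33, 25): λ = (3·33² + 61)/(2·25) ≡ 43/50. 50⁻¹ ≡ 19 (mod 73) since 50·19 = 950 ≡ 1, so λ ≡ 43·19 ≡ 14.
  x = λ² - 33 - 33 = 196 - 66 ≡ 57; y = λ·(33 - 57) - 25 ≡ 4. → (57, 4)
double: tangent at (57, 4): λ = (3·57² + 61)/(2·4) ≡ 26/8. 8⁻¹ ≡ 64 (mod 73) since 8·64 = 512 ≡ 1, so λ ≡ 26·64 ≡ 58.
  x = λ² - 57 - 57 = 3364 - 114 ≡ 38; y = λ·(57 - 38) - 4 ≡ 3. → (38, 3)
double: tangent at (38, 3): λ = (3·38² + 61)/(2·3) ≡ 13/6. 6⁻¹ ≡ 61 (mod 73) since 6·61 = 366 ≡ 1, so λ ≡ 13·61 ≡ 63.
  x = λ² - 38 - 38 = 3969 - 76 ≡ 24; y = λ·(38 - 24) - 3 ≡ 3. → (24, 3)
add G: (24, 3) + (33, 25). λ = (25 - 3)/(33 - 24) ≡ 22/9 mod 73. 9⁻¹ ≡ 65 (mod 73) since 9·65 = 585 ≡ 1, so λ ≡ 43.
  x = λ² - 24 - 33 = 1849 - 57 ≡ 40; y = λ·(24 - 40) - 3 ≡ 39. → (40, 39)

(40, 39)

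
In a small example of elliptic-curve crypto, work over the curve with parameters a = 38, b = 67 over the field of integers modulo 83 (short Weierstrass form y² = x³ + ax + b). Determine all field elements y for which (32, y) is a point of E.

x³ + 38x + 67 = 34051 ≡ 21 (mod 83).
Square roots of 21 mod 83: 41 and 42 (since 41² = 1681 ≡ 21).

41, 42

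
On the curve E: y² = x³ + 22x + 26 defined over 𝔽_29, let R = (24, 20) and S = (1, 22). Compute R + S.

(24, 20) + (1, 22). λ = (22 - 20)/(1 - 24) ≡ 2/6 mod 29. 6⁻¹ ≡ 5 (mod 29) since 6·5 = 30 ≡ 1, so λ ≡ 10.
  x = λ² - 24 - 1 = 100 - 25 ≡ 17; y = λ·(24 - 17) - 20 ≡ 21. → (17, 21)

(17, 21)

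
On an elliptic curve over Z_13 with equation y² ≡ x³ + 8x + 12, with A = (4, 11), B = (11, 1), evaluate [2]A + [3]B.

O

First 2A:
Repeated addition: build up to 2A.
2A: tangent at (4, 11): λ = (3·4² + 8)/(2·11) ≡ 4/9. 9⁻¹ ≡ 3 (mod 13), so λ ≡ 4·3 ≡ 12.
  x = λ² - 4 - 4 = 144 - 8 ≡ 6; y = λ·(4 - 6) - 11 ≡ 4. → (6, 4)
2A = (6, 4).
Next 3B:
Repeated addition: build up to 3B.
2B: tangent at (11, 1): λ = (3·11² + 8)/(2·1) ≡ 7/2. 2⁻¹ ≡ 7 (mod 13) since 2·7 = 14 ≡ 1, so λ ≡ 7·7 ≡ 10.
  x = λ² - 11 - 11 = 100 - 22 ≡ 0; y = λ·(11 - 0) - 1 ≡ 5. → (0, 5)
3B: (0, 5) + (11, 1). λ = (1 - 5)/(11 - 0) ≡ 9/11 mod 13. 11⁻¹ ≡ 6 (mod 13) since 11·6 = 66 ≡ 1, so λ ≡ 2.
  x = λ² - 0 - 11 = 4 - 11 ≡ 6; y = λ·(0 - 6) - 5 ≡ 9. → (6, 9)
3B = (6, 9).
Finally 2A + 3B:
(6, 4) + (6, 9): same x and y₁ ≡ -y₂, so the sum is the point at infinity.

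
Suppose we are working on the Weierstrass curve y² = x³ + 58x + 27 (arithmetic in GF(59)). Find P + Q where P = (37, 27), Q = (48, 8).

(55, 47)

(37, 27) + (48, 8). λ = (8 - 27)/(48 - 37) ≡ 40/11 mod 59. 11⁻¹ ≡ 43 (mod 59) since 11·43 = 473 ≡ 1, so λ ≡ 9.
  x = λ² - 37 - 48 = 81 - 85 ≡ 55; y = λ·(37 - 55) - 27 ≡ 47. → (55, 47)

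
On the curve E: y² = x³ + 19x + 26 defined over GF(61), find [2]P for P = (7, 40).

(38, 7)

tangent at (7, 40): λ = (3·7² + 19)/(2·40) ≡ 44/19. 19⁻¹ ≡ 45 (mod 61), so λ ≡ 44·45 ≡ 28.
  x = λ² - 7 - 7 = 784 - 14 ≡ 38; y = λ·(7 - 38) - 40 ≡ 7. → (38, 7)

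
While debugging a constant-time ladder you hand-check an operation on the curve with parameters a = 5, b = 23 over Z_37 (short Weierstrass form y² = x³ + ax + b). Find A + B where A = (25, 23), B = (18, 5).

(25, 23) + (18, 5). λ = (5 - 23)/(18 - 25) ≡ 19/30 mod 37. 30⁻¹ ≡ 21 (mod 37), so λ ≡ 29.
  x = λ² - 25 - 18 = 841 - 43 ≡ 21; y = λ·(25 - 21) - 23 ≡ 19. → (21, 19)

(21, 19)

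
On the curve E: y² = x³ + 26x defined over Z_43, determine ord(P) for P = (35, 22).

2P: tangent at (35, 22): λ = (3·35² + 26)/(2·22) ≡ 3/1. 1⁻¹ ≡ 1 (mod 43), so λ ≡ 3·1 ≡ 3.
  x = λ² - 35 - 35 = 9 - 70 ≡ 25; y = λ·(35 - 25) - 22 ≡ 8. → (25, 8)
3P: (25, 8) + (35, 22). λ = (22 - 8)/(35 - 25) ≡ 14/10 mod 43. 10⁻¹ ≡ 13 (mod 43) since 10·13 = 130 ≡ 1, so λ ≡ 10.
  x = λ² - 25 - 35 = 100 - 60 ≡ 40; y = λ·(25 - 40) - 8 ≡ 14. → (40, 14)
4P: (40, 14) + (35, 22). λ = (22 - 14)/(35 - 40) ≡ 8/38 mod 43. 38⁻¹ ≡ 17 (mod 43), so λ ≡ 7.
  x = λ² - 40 - 35 = 49 - 75 ≡ 17; y = λ·(40 - 17) - 14 ≡ 18. → (17, 18)
5P: (17, 18) + (35, 22). λ = (22 - 18)/(35 - 17) ≡ 4/18 mod 43. 18⁻¹ ≡ 12 (mod 43), so λ ≡ 5.
  x = λ² - 17 - 35 = 25 - 52 ≡ 16; y = λ·(17 - 16) - 18 ≡ 30. → (16, 30)
6P: (16, 30) + (35, 22). λ = (22 - 30)/(35 - 16) ≡ 35/19 mod 43. 19⁻¹ ≡ 34 (mod 43) since 19·34 = 646 ≡ 1, so λ ≡ 29.
  x = λ² - 16 - 35 = 841 - 51 ≡ 16; y = λ·(16 - 16) - 30 ≡ 13. → (16, 13)
7P: (16, 13) + (35, 22). λ = (22 - 13)/(35 - 16) ≡ 9/19 mod 43. 19⁻¹ ≡ 34 (mod 43) since 19·34 = 646 ≡ 1, so λ ≡ 5.
  x = λ² - 16 - 35 = 25 - 51 ≡ 17; y = λ·(16 - 17) - 13 ≡ 25. → (17, 25)
8P: (17, 25) + (35, 22). λ = (22 - 25)/(35 - 17) ≡ 40/18 mod 43. 18⁻¹ ≡ 12 (mod 43), so λ ≡ 7.
  x = λ² - 17 - 35 = 49 - 52 ≡ 40; y = λ·(17 - 40) - 25 ≡ 29. → (40, 29)
9P: (40, 29) + (35, 22). λ = (22 - 29)/(35 - 40) ≡ 36/38 mod 43. 38⁻¹ ≡ 17 (mod 43) since 38·17 = 646 ≡ 1, so λ ≡ 10.
  x = λ² - 40 - 35 = 100 - 75 ≡ 25; y = λ·(40 - 25) - 29 ≡ 35. → (25, 35)
10P: (25, 35) + (35, 22). λ = (22 - 35)/(35 - 25) ≡ 30/10 mod 43. 10⁻¹ ≡ 13 (mod 43), so λ ≡ 3.
  x = λ² - 25 - 35 = 9 - 60 ≡ 35; y = λ·(25 - 35) - 35 ≡ 21. → (35, 21)
11P: (35, 21) + (35, 22): same x and y₁ ≡ -y₂, so the sum is O.
11P = O, so the order is 11.

11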